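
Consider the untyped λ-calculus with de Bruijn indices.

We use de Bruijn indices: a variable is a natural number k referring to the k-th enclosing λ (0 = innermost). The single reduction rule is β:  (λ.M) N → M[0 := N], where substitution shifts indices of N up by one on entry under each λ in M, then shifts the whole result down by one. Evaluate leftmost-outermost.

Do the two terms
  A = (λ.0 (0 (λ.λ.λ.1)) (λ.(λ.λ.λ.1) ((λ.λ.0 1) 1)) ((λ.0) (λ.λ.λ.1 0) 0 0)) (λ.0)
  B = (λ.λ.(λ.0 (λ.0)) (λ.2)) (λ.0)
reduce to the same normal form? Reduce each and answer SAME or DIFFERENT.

Term A:
  start: (λ.0 (0 (λ.λ.λ.1)) (λ.(λ.λ.λ.1) ((λ.λ.0 1) 1)) ((λ.0) (λ.λ.λ.1 0) 0 0)) (λ.0)
  [1] (λ.0) ((λ.0) (λ.λ.λ.1)) (λ.(λ.λ.λ.1) ((λ.λ.0 1) (λ.0))) ((λ.0) (λ.λ.λ.1 0) (λ.0) (λ.0))
  [2] (λ.0) (λ.λ.λ.1) (λ.(λ.λ.λ.1) ((λ.λ.0 1) (λ.0))) ((λ.0) (λ.λ.λ.1 0) (λ.0) (λ.0))
  [3] (λ.λ.λ.1) (λ.(λ.λ.λ.1) ((λ.λ.0 1) (λ.0))) ((λ.0) (λ.λ.λ.1 0) (λ.0) (λ.0))
  [4] (λ.λ.1) ((λ.0) (λ.λ.λ.1 0) (λ.0) (λ.0))
  [5] λ.(λ.0) (λ.λ.λ.1 0) (λ.0) (λ.0)
  [6] λ.(λ.λ.λ.1 0) (λ.0) (λ.0)
  [7] λ.(λ.λ.1 0) (λ.0)
  [8] λ.λ.(λ.0) 0
  [9] λ.λ.0

Term B:
  start: (λ.λ.(λ.0 (λ.0)) (λ.2)) (λ.0)
  [1] λ.(λ.0 (λ.0)) (λ.λ.0)
  [2] λ.(λ.λ.0) (λ.0)
  [3] λ.λ.0

Answer: SAME — A ⇓ λ.λ.0, B ⇓ λ.λ.0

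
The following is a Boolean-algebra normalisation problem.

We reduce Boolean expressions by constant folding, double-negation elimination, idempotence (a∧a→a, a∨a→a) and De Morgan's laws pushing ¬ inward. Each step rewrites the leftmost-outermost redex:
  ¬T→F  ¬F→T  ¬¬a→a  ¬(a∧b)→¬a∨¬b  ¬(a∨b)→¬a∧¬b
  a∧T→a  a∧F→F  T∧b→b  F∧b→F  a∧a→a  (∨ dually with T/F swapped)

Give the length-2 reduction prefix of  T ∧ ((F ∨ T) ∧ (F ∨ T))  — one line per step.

  start: T ∧ ((F ∨ T) ∧ (F ∨ T))
  step 1: (F ∨ T) ∧ (F ∨ T)
  step 2: F ∨ T

Answer: after 2 steps: F ∨ T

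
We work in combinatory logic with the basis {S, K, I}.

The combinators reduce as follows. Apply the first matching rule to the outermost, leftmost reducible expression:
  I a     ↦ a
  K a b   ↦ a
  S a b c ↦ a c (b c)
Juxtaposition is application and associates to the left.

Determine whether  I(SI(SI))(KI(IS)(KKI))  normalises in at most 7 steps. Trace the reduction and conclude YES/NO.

  start: I(SI(SI))(KI(IS)(KKI))
  step 1: SI(SI)(KI(IS)(KKI))
  step 2: I(KI(IS)(KKI))(SI(KI(IS)(KKI)))
  step 3: KI(IS)(KKI)(SI(KI(IS)(KKI)))
  step 4: I(KKI)(SI(KI(IS)(KKI)))
  step 5: KKI(SI(KI(IS)(KKI)))
  step 6: K(SI(KI(IS)(KKI)))
  step 7: K(SI(I(KKI)))

Answer: NO — after 7 steps the term is K(SI(I(KKI))), not yet normal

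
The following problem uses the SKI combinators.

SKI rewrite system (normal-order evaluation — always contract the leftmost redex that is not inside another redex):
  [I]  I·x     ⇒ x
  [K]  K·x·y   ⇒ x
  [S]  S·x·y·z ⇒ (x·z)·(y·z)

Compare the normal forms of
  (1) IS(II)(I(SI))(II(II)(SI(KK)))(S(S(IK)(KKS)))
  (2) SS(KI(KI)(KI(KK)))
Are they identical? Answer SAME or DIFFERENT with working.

Answer: DIFFERENT — A ⇓ KK, B ⇓ SSI

Derivation:
Term A:
  start: IS(II)(I(SI))(II(II)(SI(KK)))(S(S(IK)(KKS)))
  [1] S(II)(I(SI))(II(II)(SI(KK)))(S(S(IK)(KKS)))
  [2] II(II(II)(SI(KK)))(I(SI)(II(II)(SI(KK))))(S(S(IK)(KKS)))
  [3] I(II(II)(SI(KK)))(I(SI)(II(II)(SI(KK))))(S(S(IK)(KKS)))
  [4] II(II)(SI(KK))(I(SI)(II(II)(SI(KK))))(S(S(IK)(KKS)))
  [5] I(II)(SI(KK))(I(SI)(II(II)(SI(KK))))(S(S(IK)(KKS)))
  [6] II(SI(KK))(I(SI)(II(II)(SI(KK))))(S(S(IK)(KKS)))
  [7] I(SI(KK))(I(SI)(II(II)(SI(KK))))(S(S(IK)(KKS)))
  [8] SI(KK)(I(SI)(II(II)(SI(KK))))(S(S(IK)(KKS)))
  [9] I(I(SI)(II(II)(SI(KK))))(KK(I(SI)(II(II)(SI(KK)))))(S(S(IK)(KKS)))
  [10] I(SI)(II(II)(SI(KK)))(KK(I(SI)(II(II)(SI(KK)))))(S(S(IK)(KKS)))
  [11] SI(II(II)(SI(KK)))(KK(I(SI)(II(II)(SI(KK)))))(S(S(IK)(KKS)))
  [12] I(KK(I(SI)(II(II)(SI(KK)))))(II(II)(SI(KK))(KK(I(SI)(II(II)(SI(KK))))))(S(S(IK)(KKS)))
  [13] KK(I(SI)(II(II)(SI(KK))))(II(II)(SI(KK))(KK(I(SI)(II(II)(SI(KK))))))(S(S(IK)(KKS)))
  [14] K(II(II)(SI(KK))(KK(I(SI)(II(II)(SI(KK))))))(S(S(IK)(KKS)))
  [15] II(II)(SI(KK))(KK(I(SI)(II(II)(SI(KK)))))
  [16] I(II)(SI(KK))(KK(I(SI)(II(II)(SI(KK)))))
  [17] II(SI(KK))(KK(I(SI)(II(II)(SI(KK)))))
  [18] I(SI(KK))(KK(I(SI)(II(II)(SI(KK)))))
  [19] SI(KK)(KK(I(SI)(II(II)(SI(KK)))))
  [20] I(KK(I(SI)(II(II)(SI(KK)))))(KK(KK(I(SI)(II(II)(SI(KK))))))
  [21] KK(I(SI)(II(II)(SI(KK))))(KK(KK(I(SI)(II(II)(SI(KK))))))
  [22] K(KK(KK(I(SI)(II(II)(SI(KK))))))
  [23] KK

Term B:
  start: SS(KI(KI)(KI(KK)))
  [1] SS(I(KI(KK)))
  [2] SS(KI(KK))
  [3] SSI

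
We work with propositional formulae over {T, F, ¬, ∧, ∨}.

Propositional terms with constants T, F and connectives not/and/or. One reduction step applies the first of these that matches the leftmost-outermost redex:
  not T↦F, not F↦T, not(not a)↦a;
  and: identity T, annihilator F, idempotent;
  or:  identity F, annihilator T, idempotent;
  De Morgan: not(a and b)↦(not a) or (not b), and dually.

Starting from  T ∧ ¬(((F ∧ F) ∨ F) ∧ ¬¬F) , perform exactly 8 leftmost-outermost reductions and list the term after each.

  start: T ∧ ¬(((F ∧ F) ∨ F) ∧ ¬¬F)
  [1] ¬(((F ∧ F) ∨ F) ∧ ¬¬F)
  [2] ¬((F ∧ F) ∨ F) ∨ ¬¬¬F
  [3] (¬(F ∧ F) ∧ ¬F) ∨ ¬¬¬F
  [4] ((¬F ∨ ¬F) ∧ ¬F) ∨ ¬¬¬F
  [5] (¬F ∧ ¬F) ∨ ¬¬¬F
  [6] ¬F ∨ ¬¬¬F
  [7] T ∨ ¬¬¬F
  [8] T

Answer: after 8 steps: T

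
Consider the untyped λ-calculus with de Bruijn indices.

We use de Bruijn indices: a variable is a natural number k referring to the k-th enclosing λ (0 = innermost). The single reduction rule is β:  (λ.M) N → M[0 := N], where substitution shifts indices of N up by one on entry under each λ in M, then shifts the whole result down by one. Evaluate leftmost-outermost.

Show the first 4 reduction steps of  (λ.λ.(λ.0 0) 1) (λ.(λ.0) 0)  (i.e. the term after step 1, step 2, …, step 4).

  start: (λ.λ.(λ.0 0) 1) (λ.(λ.0) 0)
  [1] λ.(λ.0 0) (λ.(λ.0) 0)
  [2] λ.(λ.(λ.0) 0) (λ.(λ.0) 0)
  [3] λ.(λ.0) (λ.(λ.0) 0)
  [4] λ.λ.(λ.0) 0

Answer: after 4 steps: λ.λ.(λ.0) 0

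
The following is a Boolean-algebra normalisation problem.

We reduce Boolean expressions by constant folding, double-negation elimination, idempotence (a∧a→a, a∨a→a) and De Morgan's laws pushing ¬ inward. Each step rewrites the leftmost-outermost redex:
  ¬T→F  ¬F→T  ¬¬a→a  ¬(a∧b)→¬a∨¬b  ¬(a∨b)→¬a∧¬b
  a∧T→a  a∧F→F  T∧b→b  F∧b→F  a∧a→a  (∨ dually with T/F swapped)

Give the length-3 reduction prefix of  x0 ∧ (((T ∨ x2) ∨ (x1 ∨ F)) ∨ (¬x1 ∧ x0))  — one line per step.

  start: x0 ∧ (((T ∨ x2) ∨ (x1 ∨ F)) ∨ (¬x1 ∧ x0))
  [1] x0 ∧ ((T ∨ (x1 ∨ F)) ∨ (¬x1 ∧ x0))
  [2] x0 ∧ (T ∨ (¬x1 ∧ x0))
  [3] x0 ∧ T

Answer: after 3 steps: x0 ∧ T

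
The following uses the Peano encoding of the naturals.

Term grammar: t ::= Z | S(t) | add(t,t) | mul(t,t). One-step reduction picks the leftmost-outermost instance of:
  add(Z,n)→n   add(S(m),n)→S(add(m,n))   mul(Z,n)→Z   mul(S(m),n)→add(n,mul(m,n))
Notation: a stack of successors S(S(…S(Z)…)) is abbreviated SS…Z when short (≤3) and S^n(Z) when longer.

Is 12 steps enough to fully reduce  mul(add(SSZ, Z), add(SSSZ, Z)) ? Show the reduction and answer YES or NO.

Answer: NO — after 12 steps the term is S(S(S(add(add(SSSZ, Z), mul(add(Z, Z), add(SSSZ, Z)))))), not yet normal

Working:
  start: mul(add(SSZ, Z), add(SSSZ, Z))
  →1  mul(S(add(SZ, Z)), add(SSSZ, Z))
  →2  add(add(SSSZ, Z), mul(add(SZ, Z), add(SSSZ, Z)))
  →3  add(S(add(SSZ, Z)), mul(add(SZ, Z), add(SSSZ, Z)))
  →4  S(add(add(SSZ, Z), mul(add(SZ, Z), add(SSSZ, Z))))
  →5  S(add(S(add(SZ, Z)), mul(add(SZ, Z), add(SSSZ, Z))))
  →6  S(S(add(add(SZ, Z), mul(add(SZ, Z), add(SSSZ, Z)))))
  →7  S(S(add(S(add(Z, Z)), mul(add(SZ, Z), add(SSSZ, Z)))))
  →8  S(S(S(add(add(Z, Z), mul(add(SZ, Z), add(SSSZ, Z))))))
  →9  S(S(S(add(Z, mul(add(SZ, Z), add(SSSZ, Z))))))
  →10  S(S(S(mul(add(SZ, Z), add(SSSZ, Z)))))
  →11  S(S(S(mul(S(add(Z, Z)), add(SSSZ, Z)))))
  →12  S(S(S(add(add(SSSZ, Z), mul(add(Z, Z), add(SSSZ, Z))))))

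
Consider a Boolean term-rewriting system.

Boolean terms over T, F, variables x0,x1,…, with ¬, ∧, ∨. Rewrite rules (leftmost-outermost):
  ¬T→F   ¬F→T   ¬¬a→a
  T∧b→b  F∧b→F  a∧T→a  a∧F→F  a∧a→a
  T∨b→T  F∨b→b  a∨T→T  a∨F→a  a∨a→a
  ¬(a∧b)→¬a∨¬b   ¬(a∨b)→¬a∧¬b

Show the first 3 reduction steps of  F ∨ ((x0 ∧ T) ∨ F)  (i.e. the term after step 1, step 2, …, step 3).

Answer: after 3 steps: x0

Working:
  start: F ∨ ((x0 ∧ T) ∨ F)
  →1  (x0 ∧ T) ∨ F
  →2  x0 ∧ T
  →3  x0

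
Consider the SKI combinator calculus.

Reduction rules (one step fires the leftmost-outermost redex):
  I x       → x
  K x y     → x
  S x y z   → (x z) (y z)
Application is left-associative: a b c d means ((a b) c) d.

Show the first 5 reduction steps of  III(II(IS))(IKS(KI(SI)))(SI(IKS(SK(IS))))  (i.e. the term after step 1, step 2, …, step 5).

Answer: after 5 steps: IS(IKS(KI(SI)))(SI(IKS(SK(IS))))

Working:
  start: III(II(IS))(IKS(KI(SI)))(SI(IKS(SK(IS))))
  [1] II(II(IS))(IKS(KI(SI)))(SI(IKS(SK(IS))))
  [2] I(II(IS))(IKS(KI(SI)))(SI(IKS(SK(IS))))
  [3] II(IS)(IKS(KI(SI)))(SI(IKS(SK(IS))))
  [4] I(IS)(IKS(KI(SI)))(SI(IKS(SK(IS))))
  [5] IS(IKS(KI(SI)))(SI(IKS(SK(IS))))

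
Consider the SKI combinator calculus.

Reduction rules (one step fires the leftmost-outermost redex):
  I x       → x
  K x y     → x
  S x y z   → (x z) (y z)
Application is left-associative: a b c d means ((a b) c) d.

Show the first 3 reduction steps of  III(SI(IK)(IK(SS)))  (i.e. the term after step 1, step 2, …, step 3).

  start: III(SI(IK)(IK(SS)))
  →1  II(SI(IK)(IK(SS)))
  →2  I(SI(IK)(IK(SS)))
  →3  SI(IK)(IK(SS))

Answer: after 3 steps: SI(IK)(IK(SS))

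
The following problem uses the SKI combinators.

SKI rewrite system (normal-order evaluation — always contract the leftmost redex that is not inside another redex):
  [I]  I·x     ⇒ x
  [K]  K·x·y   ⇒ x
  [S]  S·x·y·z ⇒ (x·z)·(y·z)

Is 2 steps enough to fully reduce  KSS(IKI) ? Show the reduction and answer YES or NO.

Answer: YES — reaches normal form S(KI) in 2 ≤ 2 steps

Reduction:
  start: KSS(IKI)
  [1] S(IKI)
  [2] S(KI)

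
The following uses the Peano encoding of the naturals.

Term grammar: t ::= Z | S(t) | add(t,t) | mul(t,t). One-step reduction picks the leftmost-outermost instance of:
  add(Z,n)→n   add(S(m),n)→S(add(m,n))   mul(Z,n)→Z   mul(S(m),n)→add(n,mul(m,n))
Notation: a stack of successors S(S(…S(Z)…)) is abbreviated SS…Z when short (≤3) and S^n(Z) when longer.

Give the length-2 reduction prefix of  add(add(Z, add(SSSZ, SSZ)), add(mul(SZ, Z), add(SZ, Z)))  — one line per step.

  start: add(add(Z, add(SSSZ, SSZ)), add(mul(SZ, Z), add(SZ, Z)))
  →1  add(add(SSSZ, SSZ), add(mul(SZ, Z), add(SZ, Z)))
  →2  add(S(add(SSZ, SSZ)), add(mul(SZ, Z), add(SZ, Z)))

Answer: after 2 steps: add(S(add(SSZ, SSZ)), add(mul(SZ, Z), add(SZ, Z)))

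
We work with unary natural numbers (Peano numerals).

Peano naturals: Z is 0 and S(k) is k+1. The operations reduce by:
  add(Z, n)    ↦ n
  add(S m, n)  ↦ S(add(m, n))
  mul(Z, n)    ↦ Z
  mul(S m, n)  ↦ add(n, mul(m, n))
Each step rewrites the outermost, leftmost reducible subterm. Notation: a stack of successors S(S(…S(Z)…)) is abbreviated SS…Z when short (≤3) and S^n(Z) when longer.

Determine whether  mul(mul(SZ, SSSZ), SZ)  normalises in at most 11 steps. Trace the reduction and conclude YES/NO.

  start: mul(mul(SZ, SSSZ), SZ)
  step 1: mul(add(SSSZ, mul(Z, SSSZ)), SZ)
  step 2: mul(S(add(SSZ, mul(Z, SSSZ))), SZ)
  step 3: add(SZ, mul(add(SSZ, mul(Z, SSSZ)), SZ))
  step 4: S(add(Z, mul(add(SSZ, mul(Z, SSSZ)), SZ)))
  step 5: S(mul(add(SSZ, mul(Z, SSSZ)), SZ))
  step 6: S(mul(S(add(SZ, mul(Z, SSSZ))), SZ))
  step 7: S(add(SZ, mul(add(SZ, mul(Z, SSSZ)), SZ)))
  step 8: S(S(add(Z, mul(add(SZ, mul(Z, SSSZ)), SZ))))
  step 9: S(S(mul(add(SZ, mul(Z, SSSZ)), SZ)))
  step 10: S(S(mul(S(add(Z, mul(Z, SSSZ))), SZ)))
  step 11: S(S(add(SZ, mul(add(Z, mul(Z, SSSZ)), SZ))))

Answer: NO — after 11 steps the term is S(S(add(SZ, mul(add(Z, mul(Z, SSSZ)), SZ)))), not yet normal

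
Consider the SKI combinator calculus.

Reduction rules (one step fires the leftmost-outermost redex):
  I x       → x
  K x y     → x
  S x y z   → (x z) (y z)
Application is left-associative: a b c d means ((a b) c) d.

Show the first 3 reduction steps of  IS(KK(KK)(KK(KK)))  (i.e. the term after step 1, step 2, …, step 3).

  start: IS(KK(KK)(KK(KK)))
  [1] S(KK(KK)(KK(KK)))
  [2] S(K(KK(KK)))
  [3] S(KK)

Answer: after 3 steps: S(KK)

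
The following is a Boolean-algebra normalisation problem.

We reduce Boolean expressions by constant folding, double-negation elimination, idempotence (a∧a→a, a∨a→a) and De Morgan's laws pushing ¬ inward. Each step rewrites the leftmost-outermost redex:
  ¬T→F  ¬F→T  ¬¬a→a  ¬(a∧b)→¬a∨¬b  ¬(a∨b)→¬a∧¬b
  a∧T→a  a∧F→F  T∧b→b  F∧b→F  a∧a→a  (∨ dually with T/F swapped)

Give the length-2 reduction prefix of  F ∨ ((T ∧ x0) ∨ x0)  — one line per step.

  start: F ∨ ((T ∧ x0) ∨ x0)
  [1] (T ∧ x0) ∨ x0
  [2] x0 ∨ x0

Answer: after 2 steps: x0 ∨ x0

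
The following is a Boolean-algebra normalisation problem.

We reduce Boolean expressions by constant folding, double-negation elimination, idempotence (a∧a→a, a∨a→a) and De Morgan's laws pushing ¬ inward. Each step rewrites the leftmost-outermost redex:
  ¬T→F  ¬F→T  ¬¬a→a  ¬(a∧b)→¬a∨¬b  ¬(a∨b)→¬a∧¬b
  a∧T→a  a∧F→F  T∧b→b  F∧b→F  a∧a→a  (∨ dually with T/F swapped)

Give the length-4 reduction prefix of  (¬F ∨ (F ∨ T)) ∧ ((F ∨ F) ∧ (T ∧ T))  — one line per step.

  start: (¬F ∨ (F ∨ T)) ∧ ((F ∨ F) ∧ (T ∧ T))
  step 1: (T ∨ (F ∨ T)) ∧ ((F ∨ F) ∧ (T ∧ T))
  step 2: T ∧ ((F ∨ F) ∧ (T ∧ T))
  step 3: (F ∨ F) ∧ (T ∧ T)
  step 4: F ∧ (T ∧ T)

Answer: after 4 steps: F ∧ (T ∧ T)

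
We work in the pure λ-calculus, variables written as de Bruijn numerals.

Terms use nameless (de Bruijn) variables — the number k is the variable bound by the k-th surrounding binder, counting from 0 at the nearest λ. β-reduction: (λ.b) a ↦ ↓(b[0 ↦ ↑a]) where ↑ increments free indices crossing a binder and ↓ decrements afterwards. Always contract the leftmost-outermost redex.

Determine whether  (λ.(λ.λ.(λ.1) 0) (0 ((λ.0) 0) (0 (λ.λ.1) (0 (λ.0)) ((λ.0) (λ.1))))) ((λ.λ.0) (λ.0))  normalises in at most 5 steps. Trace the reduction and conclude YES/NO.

Answer: YES — reaches normal form λ.0 in 3 ≤ 5 steps

Derivation:
  start: (λ.(λ.λ.(λ.1) 0) (0 ((λ.0) 0) (0 (λ.λ.1) (0 (λ.0)) ((λ.0) (λ.1))))) ((λ.λ.0) (λ.0))
  →1  (λ.λ.(λ.1) 0) ((λ.λ.0) (λ.0) ((λ.0) ((λ.λ.0) (λ.0))) ((λ.λ.0) (λ.0) (λ.λ.1) ((λ.λ.0) (λ.0) (λ.0)) ((λ.0) (λ.(λ.λ.0) (λ.0)))))
  →2  λ.(λ.1) 0
  →3  λ.0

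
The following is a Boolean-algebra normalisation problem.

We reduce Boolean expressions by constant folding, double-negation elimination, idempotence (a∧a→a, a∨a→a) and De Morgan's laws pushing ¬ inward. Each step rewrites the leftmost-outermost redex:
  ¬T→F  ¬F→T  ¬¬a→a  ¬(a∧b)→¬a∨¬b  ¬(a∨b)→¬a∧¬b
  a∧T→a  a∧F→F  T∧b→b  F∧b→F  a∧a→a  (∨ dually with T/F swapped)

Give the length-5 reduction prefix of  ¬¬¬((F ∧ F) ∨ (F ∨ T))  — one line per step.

Answer: after 5 steps: T ∧ ¬(F ∨ T)

Working:
  start: ¬¬¬((F ∧ F) ∨ (F ∨ T))
  step 1: ¬((F ∧ F) ∨ (F ∨ T))
  step 2: ¬(F ∧ F) ∧ ¬(F ∨ T)
  step 3: (¬F ∨ ¬F) ∧ ¬(F ∨ T)
  step 4: ¬F ∧ ¬(F ∨ T)
  step 5: T ∧ ¬(F ∨ T)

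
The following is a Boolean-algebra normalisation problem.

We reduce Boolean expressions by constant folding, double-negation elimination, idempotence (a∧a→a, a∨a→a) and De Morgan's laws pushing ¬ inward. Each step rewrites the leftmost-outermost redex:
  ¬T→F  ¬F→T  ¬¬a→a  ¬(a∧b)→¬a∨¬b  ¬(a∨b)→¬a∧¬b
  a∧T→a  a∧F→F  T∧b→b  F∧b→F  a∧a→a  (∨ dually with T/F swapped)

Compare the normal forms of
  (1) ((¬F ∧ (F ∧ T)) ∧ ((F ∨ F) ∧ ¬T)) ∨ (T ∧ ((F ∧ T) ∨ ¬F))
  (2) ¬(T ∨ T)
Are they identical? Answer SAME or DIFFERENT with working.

Answer: DIFFERENT — A ⇓ T, B ⇓ F

Working:
Term A:
  start: ((¬F ∧ (F ∧ T)) ∧ ((F ∨ F) ∧ ¬T)) ∨ (T ∧ ((F ∧ T) ∨ ¬F))
  [1] ((T ∧ (F ∧ T)) ∧ ((F ∨ F) ∧ ¬T)) ∨ (T ∧ ((F ∧ T) ∨ ¬F))
  [2] ((F ∧ T) ∧ ((F ∨ F) ∧ ¬T)) ∨ (T ∧ ((F ∧ T) ∨ ¬F))
  [3] (F ∧ ((F ∨ F) ∧ ¬T)) ∨ (T ∧ ((F ∧ T) ∨ ¬F))
  [4] F ∨ (T ∧ ((F ∧ T) ∨ ¬F))
  [5] T ∧ ((F ∧ T) ∨ ¬F)
  [6] (F ∧ T) ∨ ¬F
  [7] F ∨ ¬F
  [8] ¬F
  [9] T

Term B:
  start: ¬(T ∨ T)
  [1] ¬T ∧ ¬T
  [2] ¬T
  [3] F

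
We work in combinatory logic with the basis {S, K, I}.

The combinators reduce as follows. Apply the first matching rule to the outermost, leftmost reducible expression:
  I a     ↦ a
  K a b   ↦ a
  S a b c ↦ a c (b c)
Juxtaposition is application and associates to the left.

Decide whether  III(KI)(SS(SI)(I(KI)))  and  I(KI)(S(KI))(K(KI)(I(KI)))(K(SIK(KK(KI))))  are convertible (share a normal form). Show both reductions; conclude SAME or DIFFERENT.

Answer: SAME — A ⇓ I, B ⇓ I

Reduction:
Term A:
  start: III(KI)(SS(SI)(I(KI)))
  step 1: II(KI)(SS(SI)(I(KI)))
  step 2: I(KI)(SS(SI)(I(KI)))
  step 3: KI(SS(SI)(I(KI)))
  step 4: I

Term B:
  start: I(KI)(S(KI))(K(KI)(I(KI)))(K(SIK(KK(KI))))
  step 1: KI(S(KI))(K(KI)(I(KI)))(K(SIK(KK(KI))))
  step 2: I(K(KI)(I(KI)))(K(SIK(KK(KI))))
  step 3: K(KI)(I(KI))(K(SIK(KK(KI))))
  step 4: KI(K(SIK(KK(KI))))
  step 5: I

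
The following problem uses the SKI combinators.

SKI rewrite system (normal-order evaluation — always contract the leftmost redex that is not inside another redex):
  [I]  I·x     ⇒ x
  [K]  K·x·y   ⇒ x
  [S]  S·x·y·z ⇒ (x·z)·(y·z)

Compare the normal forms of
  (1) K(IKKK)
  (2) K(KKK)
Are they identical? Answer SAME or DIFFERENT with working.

Term A:
  start: K(IKKK)
  [1] K(KKK)
  [2] KK

Term B:
  start: K(KKK)
  [1] KK

Answer: SAME — A ⇓ KK, B ⇓ KK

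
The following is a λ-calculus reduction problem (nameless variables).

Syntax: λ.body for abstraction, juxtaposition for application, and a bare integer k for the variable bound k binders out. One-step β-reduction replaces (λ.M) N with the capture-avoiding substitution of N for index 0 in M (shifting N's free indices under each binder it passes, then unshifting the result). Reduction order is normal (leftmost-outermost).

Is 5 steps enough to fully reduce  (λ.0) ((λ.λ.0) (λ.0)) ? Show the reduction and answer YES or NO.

  start: (λ.0) ((λ.λ.0) (λ.0))
  step 1: (λ.λ.0) (λ.0)
  step 2: λ.0

Answer: YES — reaches normal form λ.0 in 2 ≤ 5 steps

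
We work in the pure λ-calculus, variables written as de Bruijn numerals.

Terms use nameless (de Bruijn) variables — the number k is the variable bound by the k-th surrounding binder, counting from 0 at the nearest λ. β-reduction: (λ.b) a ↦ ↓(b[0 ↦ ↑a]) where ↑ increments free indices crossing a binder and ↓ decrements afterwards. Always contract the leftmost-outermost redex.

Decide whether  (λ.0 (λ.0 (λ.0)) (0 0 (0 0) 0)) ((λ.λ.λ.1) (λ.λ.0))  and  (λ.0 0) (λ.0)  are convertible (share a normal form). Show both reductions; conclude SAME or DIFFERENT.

Term A:
  start: (λ.0 (λ.0 (λ.0)) (0 0 (0 0) 0)) ((λ.λ.λ.1) (λ.λ.0))
  →1  (λ.λ.λ.1) (λ.λ.0) (λ.0 (λ.0)) ((λ.λ.λ.1) (λ.λ.0) ((λ.λ.λ.1) (λ.λ.0)) ((λ.λ.λ.1) (λ.λ.0) ((λ.λ.λ.1) (λ.λ.0))) ((λ.λ.λ.1) (λ.λ.0)))
  →2  (λ.λ.1) (λ.0 (λ.0)) ((λ.λ.λ.1) (λ.λ.0) ((λ.λ.λ.1) (λ.λ.0)) ((λ.λ.λ.1) (λ.λ.0) ((λ.λ.λ.1) (λ.λ.0))) ((λ.λ.λ.1) (λ.λ.0)))
  →3  (λ.λ.0 (λ.0)) ((λ.λ.λ.1) (λ.λ.0) ((λ.λ.λ.1) (λ.λ.0)) ((λ.λ.λ.1) (λ.λ.0) ((λ.λ.λ.1) (λ.λ.0))) ((λ.λ.λ.1) (λ.λ.0)))
  →4  λ.0 (λ.0)

Term B:
  start: (λ.0 0) (λ.0)
  →1  (λ.0) (λ.0)
  →2  λ.0

Answer: DIFFERENT — A ⇓ λ.0 (λ.0), B ⇓ λ.0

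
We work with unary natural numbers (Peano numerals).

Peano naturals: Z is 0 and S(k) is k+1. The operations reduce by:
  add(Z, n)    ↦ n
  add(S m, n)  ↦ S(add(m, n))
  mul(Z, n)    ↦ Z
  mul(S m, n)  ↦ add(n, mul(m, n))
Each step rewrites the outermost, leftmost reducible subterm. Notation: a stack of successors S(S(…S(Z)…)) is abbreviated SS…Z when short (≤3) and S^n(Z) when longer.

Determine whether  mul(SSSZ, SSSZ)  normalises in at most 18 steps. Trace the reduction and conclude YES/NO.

Answer: YES — reaches normal form S^9(Z) in 16 ≤ 18 steps

Reduction:
  start: mul(SSSZ, SSSZ)
  step 1: add(SSSZ, mul(SSZ, SSSZ))
  step 2: S(add(SSZ, mul(SSZ, SSSZ)))
  step 3: S(S(add(SZ, mul(SSZ, SSSZ))))
  step 4: S(S(S(add(Z, mul(SSZ, SSSZ)))))
  step 5: S(S(S(mul(SSZ, SSSZ))))
  step 6: S(S(S(add(SSSZ, mul(SZ, SSSZ)))))
  step 7: S(S(S(S(add(SSZ, mul(SZ, SSSZ))))))
  step 8: S(S(S(S(S(add(SZ, mul(SZ, SSSZ)))))))
  step 9: S(S(S(S(S(S(add(Z, mul(SZ, SSSZ))))))))
  step 10: S(S(S(S(S(S(mul(SZ, SSSZ)))))))
  step 11: S(S(S(S(S(S(add(SSSZ, mul(Z, SSSZ))))))))
  step 12: S(S(S(S(S(S(S(add(SSZ, mul(Z, SSSZ)))))))))
  step 13: S(S(S(S(S(S(S(S(add(SZ, mul(Z, SSSZ))))))))))
  step 14: S(S(S(S(S(S(S(S(S(add(Z, mul(Z, SSSZ)))))))))))
  step 15: S(S(S(S(S(S(S(S(S(mul(Z, SSSZ))))))))))
  step 16: S^9(Z)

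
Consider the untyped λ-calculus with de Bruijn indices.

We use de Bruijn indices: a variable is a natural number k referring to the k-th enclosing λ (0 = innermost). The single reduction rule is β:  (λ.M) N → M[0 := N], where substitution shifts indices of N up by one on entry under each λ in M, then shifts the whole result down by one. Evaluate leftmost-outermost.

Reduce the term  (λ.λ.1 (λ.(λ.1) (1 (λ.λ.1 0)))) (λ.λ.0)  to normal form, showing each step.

Answer: normal form = λ.λ.0  (in 2 steps)

Reduction:
  start: (λ.λ.1 (λ.(λ.1) (1 (λ.λ.1 0)))) (λ.λ.0)
  step 1: λ.(λ.λ.0) (λ.(λ.1) (1 (λ.λ.1 0)))
  step 2: λ.λ.0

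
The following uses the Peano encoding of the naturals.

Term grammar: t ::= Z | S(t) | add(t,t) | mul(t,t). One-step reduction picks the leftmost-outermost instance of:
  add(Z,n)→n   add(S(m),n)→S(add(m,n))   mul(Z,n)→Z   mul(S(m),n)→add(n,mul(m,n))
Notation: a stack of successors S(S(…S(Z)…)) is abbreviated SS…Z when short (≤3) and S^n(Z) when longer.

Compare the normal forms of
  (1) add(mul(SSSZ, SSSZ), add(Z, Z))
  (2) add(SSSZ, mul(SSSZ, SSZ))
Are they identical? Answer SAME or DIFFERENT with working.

Answer: SAME — A ⇓ S^9(Z), B ⇓ S^9(Z)

Working:
Term A:
  start: add(mul(SSSZ, SSSZ), add(Z, Z))
  →1  add(add(SSSZ, mul(SSZ, SSSZ)), add(Z, Z))
  →2  add(S(add(SSZ, mul(SSZ, SSSZ))), add(Z, Z))
  →3  S(add(add(SSZ, mul(SSZ, SSSZ)), add(Z, Z)))
  →4  S(add(S(add(SZ, mul(SSZ, SSSZ))), add(Z, Z)))
  →5  S(S(add(add(SZ, mul(SSZ, SSSZ)), add(Z, Z))))
  →6  S(S(add(S(add(Z, mul(SSZ, SSSZ))), add(Z, Z))))
  →7  S(S(S(add(add(Z, mul(SSZ, SSSZ)), add(Z, Z)))))
  →8  S(S(S(add(mul(SSZ, SSSZ), add(Z, Z)))))
  →9  S(S(S(add(add(SSSZ, mul(SZ, SSSZ)), add(Z, Z)))))
  →10  S(S(S(add(S(add(SSZ, mul(SZ, SSSZ))), add(Z, Z)))))
  →11  S(S(S(S(add(add(SSZ, mul(SZ, SSSZ)), add(Z, Z))))))
  →12  S(S(S(S(add(S(add(SZ, mul(SZ, SSSZ))), add(Z, Z))))))
  →13  S(S(S(S(S(add(add(SZ, mul(SZ, SSSZ)), add(Z, Z)))))))
  →14  S(S(S(S(S(add(S(add(Z, mul(SZ, SSSZ))), add(Z, Z)))))))
  →15  S(S(S(S(S(S(add(add(Z, mul(SZ, SSSZ)), add(Z, Z))))))))
  →16  S(S(S(S(S(S(add(mul(SZ, SSSZ), add(Z, Z))))))))
  →17  S(S(S(S(S(S(add(add(SSSZ, mul(Z, SSSZ)), add(Z, Z))))))))
  →18  S(S(S(S(S(S(add(S(add(SSZ, mul(Z, SSSZ))), add(Z, Z))))))))
  →19  S(S(S(S(S(S(S(add(add(SSZ, mul(Z, SSSZ)), add(Z, Z)))))))))
  →20  S(S(S(S(S(S(S(add(S(add(SZ, mul(Z, SSSZ))), add(Z, Z)))))))))
  →21  S(S(S(S(S(S(S(S(add(add(SZ, mul(Z, SSSZ)), add(Z, Z))))))))))
  →22  S(S(S(S(S(S(S(S(add(S(add(Z, mul(Z, SSSZ))), add(Z, Z))))))))))
  →23  S(S(S(S(S(S(S(S(S(add(add(Z, mul(Z, SSSZ)), add(Z, Z)))))))))))
  →24  S(S(S(S(S(S(S(S(S(add(mul(Z, SSSZ), add(Z, Z)))))))))))
  →25  S(S(S(S(S(S(S(S(S(add(Z, add(Z, Z)))))))))))
  →26  S(S(S(S(S(S(S(S(S(add(Z, Z))))))))))
  →27  S^9(Z)

Term B:
  start: add(SSSZ, mul(SSSZ, SSZ))
  →1  S(add(SSZ, mul(SSSZ, SSZ)))
  →2  S(S(add(SZ, mul(SSSZ, SSZ))))
  →3  S(S(S(add(Z, mul(SSSZ, SSZ)))))
  →4  S(S(S(mul(SSSZ, SSZ))))
  →5  S(S(S(add(SSZ, mul(SSZ, SSZ)))))
  →6  S(S(S(S(add(SZ, mul(SSZ, SSZ))))))
  →7  S(S(S(S(S(add(Z, mul(SSZ, SSZ)))))))
  →8  S(S(S(S(S(mul(SSZ, SSZ))))))
  →9  S(S(S(S(S(add(SSZ, mul(SZ, SSZ)))))))
  →10  S(S(S(S(S(S(add(SZ, mul(SZ, SSZ))))))))
  →11  S(S(S(S(S(S(S(add(Z, mul(SZ, SSZ)))))))))
  →12  S(S(S(S(S(S(S(mul(SZ, SSZ))))))))
  →13  S(S(S(S(S(S(S(add(SSZ, mul(Z, SSZ)))))))))
  →14  S(S(S(S(S(S(S(S(add(SZ, mul(Z, SSZ))))))))))
  →15  S(S(S(S(S(S(S(S(S(add(Z, mul(Z, SSZ)))))))))))
  →16  S(S(S(S(S(S(S(S(S(mul(Z, SSZ))))))))))
  →17  S^9(Z)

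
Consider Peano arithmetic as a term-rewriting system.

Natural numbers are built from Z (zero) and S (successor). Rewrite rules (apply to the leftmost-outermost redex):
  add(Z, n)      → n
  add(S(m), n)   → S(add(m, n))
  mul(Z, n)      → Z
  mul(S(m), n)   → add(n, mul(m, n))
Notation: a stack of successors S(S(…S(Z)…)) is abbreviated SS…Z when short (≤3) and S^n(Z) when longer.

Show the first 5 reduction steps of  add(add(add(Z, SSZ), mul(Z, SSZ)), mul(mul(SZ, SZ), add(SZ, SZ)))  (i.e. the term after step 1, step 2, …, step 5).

Answer: after 5 steps: S(S(add(add(Z, mul(Z, SSZ)), mul(mul(SZ, SZ), add(SZ, SZ)))))

Reduction:
  start: add(add(add(Z, SSZ), mul(Z, SSZ)), mul(mul(SZ, SZ), add(SZ, SZ)))
  →1  add(add(SSZ, mul(Z, SSZ)), mul(mul(SZ, SZ), add(SZ, SZ)))
  →2  add(S(add(SZ, mul(Z, SSZ))), mul(mul(SZ, SZ), add(SZ, SZ)))
  →3  S(add(add(SZ, mul(Z, SSZ)), mul(mul(SZ, SZ), add(SZ, SZ))))
  →4  S(add(S(add(Z, mul(Z, SSZ))), mul(mul(SZ, SZ), add(SZ, SZ))))
  →5  S(S(add(add(Z, mul(Z, SSZ)), mul(mul(SZ, SZ), add(SZ, SZ)))))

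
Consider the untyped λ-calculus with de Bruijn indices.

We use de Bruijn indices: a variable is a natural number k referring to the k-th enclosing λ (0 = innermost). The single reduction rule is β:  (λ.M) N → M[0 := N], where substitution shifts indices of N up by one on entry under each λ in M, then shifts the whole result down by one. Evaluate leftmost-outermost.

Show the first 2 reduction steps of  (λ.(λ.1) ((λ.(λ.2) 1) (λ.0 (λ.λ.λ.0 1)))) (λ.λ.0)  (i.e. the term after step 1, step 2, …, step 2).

  start: (λ.(λ.1) ((λ.(λ.2) 1) (λ.0 (λ.λ.λ.0 1)))) (λ.λ.0)
  [1] (λ.λ.λ.0) ((λ.(λ.λ.λ.0) (λ.λ.0)) (λ.0 (λ.λ.λ.0 1)))
  [2] λ.λ.0

Answer: after 2 steps: λ.λ.0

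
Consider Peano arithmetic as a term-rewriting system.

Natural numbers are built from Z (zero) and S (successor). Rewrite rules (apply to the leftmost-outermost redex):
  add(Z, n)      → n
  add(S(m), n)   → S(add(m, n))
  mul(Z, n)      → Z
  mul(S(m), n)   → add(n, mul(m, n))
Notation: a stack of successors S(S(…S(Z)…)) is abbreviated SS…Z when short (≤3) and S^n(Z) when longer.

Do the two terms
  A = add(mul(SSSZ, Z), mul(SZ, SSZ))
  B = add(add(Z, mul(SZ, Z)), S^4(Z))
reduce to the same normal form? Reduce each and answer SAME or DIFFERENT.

Answer: DIFFERENT — A ⇓ SSZ, B ⇓ S^4(Z)

Working:
Term A:
  start: add(mul(SSSZ, Z), mul(SZ, SSZ))
  step 1: add(add(Z, mul(SSZ, Z)), mul(SZ, SSZ))
  step 2: add(mul(SSZ, Z), mul(SZ, SSZ))
  step 3: add(add(Z, mul(SZ, Z)), mul(SZ, SSZ))
  step 4: add(mul(SZ, Z), mul(SZ, SSZ))
  step 5: add(add(Z, mul(Z, Z)), mul(SZ, SSZ))
  step 6: add(mul(Z, Z), mul(SZ, SSZ))
  step 7: add(Z, mul(SZ, SSZ))
  step 8: mul(SZ, SSZ)
  step 9: add(SSZ, mul(Z, SSZ))
  step 10: S(add(SZ, mul(Z, SSZ)))
  step 11: S(S(add(Z, mul(Z, SSZ))))
  step 12: S(S(mul(Z, SSZ)))
  step 13: SSZ

Term B:
  start: add(add(Z, mul(SZ, Z)), S^4(Z))
  step 1: add(mul(SZ, Z), S^4(Z))
  step 2: add(add(Z, mul(Z, Z)), S^4(Z))
  step 3: add(mul(Z, Z), S^4(Z))
  step 4: add(Z, S^4(Z))
  step 5: S^4(Z)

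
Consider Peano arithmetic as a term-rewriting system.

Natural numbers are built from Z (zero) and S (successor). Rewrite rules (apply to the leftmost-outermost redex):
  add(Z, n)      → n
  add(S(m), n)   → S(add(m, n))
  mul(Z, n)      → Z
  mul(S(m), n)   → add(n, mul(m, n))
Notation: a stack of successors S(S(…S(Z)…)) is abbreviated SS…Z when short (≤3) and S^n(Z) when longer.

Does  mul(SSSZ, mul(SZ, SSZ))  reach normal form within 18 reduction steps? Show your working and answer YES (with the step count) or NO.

Answer: NO — after 18 steps the term is S(S(S(S(mul(SZ, mul(SZ, SSZ)))))), not yet normal

Derivation:
  start: mul(SSSZ, mul(SZ, SSZ))
  step 1: add(mul(SZ, SSZ), mul(SSZ, mul(SZ, SSZ)))
  step 2: add(add(SSZ, mul(Z, SSZ)), mul(SSZ, mul(SZ, SSZ)))
  step 3: add(S(add(SZ, mul(Z, SSZ))), mul(SSZ, mul(SZ, SSZ)))
  step 4: S(add(add(SZ, mul(Z, SSZ)), mul(SSZ, mul(SZ, SSZ))))
  step 5: S(add(S(add(Z, mul(Z, SSZ))), mul(SSZ, mul(SZ, SSZ))))
  step 6: S(S(add(add(Z, mul(Z, SSZ)), mul(SSZ, mul(SZ, SSZ)))))
  step 7: S(S(add(mul(Z, SSZ), mul(SSZ, mul(SZ, SSZ)))))
  step 8: S(S(add(Z, mul(SSZ, mul(SZ, SSZ)))))
  step 9: S(S(mul(SSZ, mul(SZ, SSZ))))
  step 10: S(S(add(mul(SZ, SSZ), mul(SZ, mul(SZ, SSZ)))))
  step 11: S(S(add(add(SSZ, mul(Z, SSZ)), mul(SZ, mul(SZ, SSZ)))))
  step 12: S(S(add(S(add(SZ, mul(Z, SSZ))), mul(SZ, mul(SZ, SSZ)))))
  step 13: S(S(S(add(add(SZ, mul(Z, SSZ)), mul(SZ, mul(SZ, SSZ))))))
  step 14: S(S(S(add(S(add(Z, mul(Z, SSZ))), mul(SZ, mul(SZ, SSZ))))))
  step 15: S(S(S(S(add(add(Z, mul(Z, SSZ)), mul(SZ, mul(SZ, SSZ)))))))
  step 16: S(S(S(S(add(mul(Z, SSZ), mul(SZ, mul(SZ, SSZ)))))))
  step 17: S(S(S(S(add(Z, mul(SZ, mul(SZ, SSZ)))))))
  step 18: S(S(S(S(mul(SZ, mul(SZ, SSZ))))))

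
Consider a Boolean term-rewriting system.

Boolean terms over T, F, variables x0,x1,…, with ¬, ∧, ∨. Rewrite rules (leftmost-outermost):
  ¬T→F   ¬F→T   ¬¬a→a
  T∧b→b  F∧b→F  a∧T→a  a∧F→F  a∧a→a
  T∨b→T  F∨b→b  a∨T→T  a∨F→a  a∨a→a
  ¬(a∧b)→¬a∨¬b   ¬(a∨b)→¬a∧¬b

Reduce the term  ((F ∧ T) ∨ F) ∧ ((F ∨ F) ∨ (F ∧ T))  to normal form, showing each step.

Answer: normal form = F  (in 3 steps)

Working:
  start: ((F ∧ T) ∨ F) ∧ ((F ∨ F) ∨ (F ∧ T))
  →1  (F ∧ T) ∧ ((F ∨ F) ∨ (F ∧ T))
  →2  F ∧ ((F ∨ F) ∨ (F ∧ T))
  →3  F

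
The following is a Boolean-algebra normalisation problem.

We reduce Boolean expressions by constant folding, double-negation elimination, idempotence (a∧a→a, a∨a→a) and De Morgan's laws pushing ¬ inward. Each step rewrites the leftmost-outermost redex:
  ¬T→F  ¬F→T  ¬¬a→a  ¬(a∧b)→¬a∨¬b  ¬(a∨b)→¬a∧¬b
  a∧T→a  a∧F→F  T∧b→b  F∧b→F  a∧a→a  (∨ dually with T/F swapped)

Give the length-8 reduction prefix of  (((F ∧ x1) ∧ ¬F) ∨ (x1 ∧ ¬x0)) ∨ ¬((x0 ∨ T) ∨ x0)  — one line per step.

Answer: after 8 steps: (x1 ∧ ¬x0) ∨ F

Reduction:
  start: (((F ∧ x1) ∧ ¬F) ∨ (x1 ∧ ¬x0)) ∨ ¬((x0 ∨ T) ∨ x0)
  →1  ((F ∧ ¬F) ∨ (x1 ∧ ¬x0)) ∨ ¬((x0 ∨ T) ∨ x0)
  →2  (F ∨ (x1 ∧ ¬x0)) ∨ ¬((x0 ∨ T) ∨ x0)
  →3  (x1 ∧ ¬x0) ∨ ¬((x0 ∨ T) ∨ x0)
  →4  (x1 ∧ ¬x0) ∨ (¬(x0 ∨ T) ∧ ¬x0)
  →5  (x1 ∧ ¬x0) ∨ ((¬x0 ∧ ¬T) ∧ ¬x0)
  →6  (x1 ∧ ¬x0) ∨ ((¬x0 ∧ F) ∧ ¬x0)
  →7  (x1 ∧ ¬x0) ∨ (F ∧ ¬x0)
  →8  (x1 ∧ ¬x0) ∨ F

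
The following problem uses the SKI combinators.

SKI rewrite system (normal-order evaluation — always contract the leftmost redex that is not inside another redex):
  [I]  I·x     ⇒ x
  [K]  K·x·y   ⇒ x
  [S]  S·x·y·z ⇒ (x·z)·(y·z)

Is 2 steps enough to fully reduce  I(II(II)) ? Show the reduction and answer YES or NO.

  start: I(II(II))
  step 1: II(II)
  step 2: I(II)

Answer: NO — after 2 steps the term is I(II), not yet normal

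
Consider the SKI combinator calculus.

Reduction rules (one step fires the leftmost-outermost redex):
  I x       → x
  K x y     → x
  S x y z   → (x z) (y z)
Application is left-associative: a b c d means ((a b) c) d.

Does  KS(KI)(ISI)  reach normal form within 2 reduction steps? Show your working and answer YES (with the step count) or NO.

  start: KS(KI)(ISI)
  step 1: S(ISI)
  step 2: S(SI)

Answer: YES — reaches normal form S(SI) in 2 ≤ 2 steps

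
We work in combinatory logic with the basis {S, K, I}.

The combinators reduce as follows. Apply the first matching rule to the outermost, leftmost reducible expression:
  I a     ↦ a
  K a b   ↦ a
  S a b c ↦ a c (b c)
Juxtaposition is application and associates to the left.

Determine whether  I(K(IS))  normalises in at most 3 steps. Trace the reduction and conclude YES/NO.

  start: I(K(IS))
  →1  K(IS)
  →2  KS

Answer: YES — reaches normal form KS in 2 ≤ 3 steps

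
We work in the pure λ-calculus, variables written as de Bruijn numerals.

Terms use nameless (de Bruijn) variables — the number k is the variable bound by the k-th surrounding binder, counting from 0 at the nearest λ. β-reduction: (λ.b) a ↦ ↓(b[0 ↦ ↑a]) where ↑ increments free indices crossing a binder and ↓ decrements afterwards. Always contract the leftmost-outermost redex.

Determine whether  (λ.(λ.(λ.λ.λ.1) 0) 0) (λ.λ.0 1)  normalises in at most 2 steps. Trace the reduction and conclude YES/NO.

  start: (λ.(λ.(λ.λ.λ.1) 0) 0) (λ.λ.0 1)
  step 1: (λ.(λ.λ.λ.1) 0) (λ.λ.0 1)
  step 2: (λ.λ.λ.1) (λ.λ.0 1)

Answer: NO — after 2 steps the term is (λ.λ.λ.1) (λ.λ.0 1), not yet normal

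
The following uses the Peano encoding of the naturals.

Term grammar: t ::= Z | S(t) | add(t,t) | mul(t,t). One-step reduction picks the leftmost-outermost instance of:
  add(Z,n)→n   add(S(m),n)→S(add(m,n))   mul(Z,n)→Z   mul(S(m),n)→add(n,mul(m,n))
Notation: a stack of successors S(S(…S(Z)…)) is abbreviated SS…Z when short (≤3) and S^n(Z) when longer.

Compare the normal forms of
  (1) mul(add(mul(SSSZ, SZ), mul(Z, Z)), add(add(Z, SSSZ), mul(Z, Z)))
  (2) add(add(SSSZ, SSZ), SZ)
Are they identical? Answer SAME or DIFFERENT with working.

Term A:
  start: mul(add(mul(SSSZ, SZ), mul(Z, Z)), add(add(Z, SSSZ), mul(Z, Z)))
  →1  mul(add(add(SZ, mul(SSZ, SZ)), mul(Z, Z)), add(add(Z, SSSZ), mul(Z, Z)))
  →2  mul(add(S(add(Z, mul(SSZ, SZ))), mul(Z, Z)), add(add(Z, SSSZ), mul(Z, Z)))
  →3  mul(S(add(add(Z, mul(SSZ, SZ)), mul(Z, Z))), add(add(Z, SSSZ), mul(Z, Z)))
  →4  add(add(add(Z, SSSZ), mul(Z, Z)), mul(add(add(Z, mul(SSZ, SZ)), mul(Z, Z)), add(add(Z, SSSZ), mul(Z, Z))))
  →5  add(add(SSSZ, mul(Z, Z)), mul(add(add(Z, mul(SSZ, SZ)), mul(Z, Z)), add(add(Z, SSSZ), mul(Z, Z))))
  →6  add(S(add(SSZ, mul(Z, Z))), mul(add(add(Z, mul(SSZ, SZ)), mul(Z, Z)), add(add(Z, SSSZ), mul(Z, Z))))
  →7  S(add(add(SSZ, mul(Z, Z)), mul(add(add(Z, mul(SSZ, SZ)), mul(Z, Z)), add(add(Z, SSSZ), mul(Z, Z)))))
  →8  S(add(S(add(SZ, mul(Z, Z))), mul(add(add(Z, mul(SSZ, SZ)), mul(Z, Z)), add(add(Z, SSSZ), mul(Z, Z)))))
  →9  S(S(add(add(SZ, mul(Z, Z)), mul(add(add(Z, mul(SSZ, SZ)), mul(Z, Z)), add(add(Z, SSSZ), mul(Z, Z))))))
  →10  S(S(add(S(add(Z, mul(Z, Z))), mul(add(add(Z, mul(SSZ, SZ)), mul(Z, Z)), add(add(Z, SSSZ), mul(Z, Z))))))
  →11  S(S(S(add(add(Z, mul(Z, Z)), mul(add(add(Z, mul(SSZ, SZ)), mul(Z, Z)), add(add(Z, SSSZ), mul(Z, Z)))))))
  →12  S(S(S(add(mul(Z, Z), mul(add(add(Z, mul(SSZ, SZ)), mul(Z, Z)), add(add(Z, SSSZ), mul(Z, Z)))))))
  →13  S(S(S(add(Z, mul(add(add(Z, mul(SSZ, SZ)), mul(Z, Z)), add(add(Z, SSSZ), mul(Z, Z)))))))
  →14  S(S(S(mul(add(add(Z, mul(SSZ, SZ)), mul(Z, Z)), add(add(Z, SSSZ), mul(Z, Z))))))
  →15  S(S(S(mul(add(mul(SSZ, SZ), mul(Z, Z)), add(add(Z, SSSZ), mul(Z, Z))))))
  →16  S(S(S(mul(add(add(SZ, mul(SZ, SZ)), mul(Z, Z)), add(add(Z, SSSZ), mul(Z, Z))))))
  →17  S(S(S(mul(add(S(add(Z, mul(SZ, SZ))), mul(Z, Z)), add(add(Z, SSSZ), mul(Z, Z))))))
  →18  S(S(S(mul(S(add(add(Z, mul(SZ, SZ)), mul(Z, Z))), add(add(Z, SSSZ), mul(Z, Z))))))
  →19  S(S(S(add(add(add(Z, SSSZ), mul(Z, Z)), mul(add(add(Z, mul(SZ, SZ)), mul(Z, Z)), add(add(Z, SSSZ), mul(Z, Z)))))))
  →20  S(S(S(add(add(SSSZ, mul(Z, Z)), mul(add(add(Z, mul(SZ, SZ)), mul(Z, Z)), add(add(Z, SSSZ), mul(Z, Z)))))))
  →21  S(S(S(add(S(add(SSZ, mul(Z, Z))), mul(add(add(Z, mul(SZ, SZ)), mul(Z, Z)), add(add(Z, SSSZ), mul(Z, Z)))))))
  →22  S(S(S(S(add(add(SSZ, mul(Z, Z)), mul(add(add(Z, mul(SZ, SZ)), mul(Z, Z)), add(add(Z, SSSZ), mul(Z, Z))))))))
  →23  S(S(S(S(add(S(add(SZ, mul(Z, Z))), mul(add(add(Z, mul(SZ, SZ)), mul(Z, Z)), add(add(Z, SSSZ), mul(Z, Z))))))))
  →24  S(S(S(S(S(add(add(SZ, mul(Z, Z)), mul(add(add(Z, mul(SZ, SZ)), mul(Z, Z)), add(add(Z, SSSZ), mul(Z, Z)))))))))
  →25  S(S(S(S(S(add(S(add(Z, mul(Z, Z))), mul(add(add(Z, mul(SZ, SZ)), mul(Z, Z)), add(add(Z, SSSZ), mul(Z, Z)))))))))
  →26  S(S(S(S(S(S(add(add(Z, mul(Z, Z)), mul(add(add(Z, mul(SZ, SZ)), mul(Z, Z)), add(add(Z, SSSZ), mul(Z, Z))))))))))
  →27  S(S(S(S(S(S(add(mul(Z, Z), mul(add(add(Z, mul(SZ, SZ)), mul(Z, Z)), add(add(Z, SSSZ), mul(Z, Z))))))))))
  →28  S(S(S(S(S(S(add(Z, mul(add(add(Z, mul(SZ, SZ)), mul(Z, Z)), add(add(Z, SSSZ), mul(Z, Z))))))))))
  →29  S(S(S(S(S(S(mul(add(add(Z, mul(SZ, SZ)), mul(Z, Z)), add(add(Z, SSSZ), mul(Z, Z)))))))))
  →30  S(S(S(S(S(S(mul(add(mul(SZ, SZ), mul(Z, Z)), add(add(Z, SSSZ), mul(Z, Z)))))))))
  →31  S(S(S(S(S(S(mul(add(add(SZ, mul(Z, SZ)), mul(Z, Z)), add(add(Z, SSSZ), mul(Z, Z)))))))))
  →32  S(S(S(S(S(S(mul(add(S(add(Z, mul(Z, SZ))), mul(Z, Z)), add(add(Z, SSSZ), mul(Z, Z)))))))))
  →33  S(S(S(S(S(S(mul(S(add(add(Z, mul(Z, SZ)), mul(Z, Z))), add(add(Z, SSSZ), mul(Z, Z)))))))))
  →34  S(S(S(S(S(S(add(add(add(Z, SSSZ), mul(Z, Z)), mul(add(add(Z, mul(Z, SZ)), mul(Z, Z)), add(add(Z, SSSZ), mul(Z, Z))))))))))
  →35  S(S(S(S(S(S(add(add(SSSZ, mul(Z, Z)), mul(add(add(Z, mul(Z, SZ)), mul(Z, Z)), add(add(Z, SSSZ), mul(Z, Z))))))))))
  →36  S(S(S(S(S(S(add(S(add(SSZ, mul(Z, Z))), mul(add(add(Z, mul(Z, SZ)), mul(Z, Z)), add(add(Z, SSSZ), mul(Z, Z))))))))))
  →37  S(S(S(S(S(S(S(add(add(SSZ, mul(Z, Z)), mul(add(add(Z, mul(Z, SZ)), mul(Z, Z)), add(add(Z, SSSZ), mul(Z, Z)))))))))))
  →38  S(S(S(S(S(S(S(add(S(add(SZ, mul(Z, Z))), mul(add(add(Z, mul(Z, SZ)), mul(Z, Z)), add(add(Z, SSSZ), mul(Z, Z)))))))))))
  →39  S(S(S(S(S(S(S(S(add(add(SZ, mul(Z, Z)), mul(add(add(Z, mul(Z, SZ)), mul(Z, Z)), add(add(Z, SSSZ), mul(Z, Z))))))))))))
  →40  S(S(S(S(S(S(S(S(add(S(add(Z, mul(Z, Z))), mul(add(add(Z, mul(Z, SZ)), mul(Z, Z)), add(add(Z, SSSZ), mul(Z, Z))))))))))))
  →41  S(S(S(S(S(S(S(S(S(add(add(Z, mul(Z, Z)), mul(add(add(Z, mul(Z, SZ)), mul(Z, Z)), add(add(Z, SSSZ), mul(Z, Z)))))))))))))
  →42  S(S(S(S(S(S(S(S(S(add(mul(Z, Z), mul(add(add(Z, mul(Z, SZ)), mul(Z, Z)), add(add(Z, SSSZ), mul(Z, Z)))))))))))))
  →43  S(S(S(S(S(S(S(S(S(add(Z, mul(add(add(Z, mul(Z, SZ)), mul(Z, Z)), add(add(Z, SSSZ), mul(Z, Z)))))))))))))
  →44  S(S(S(S(S(S(S(S(S(mul(add(add(Z, mul(Z, SZ)), mul(Z, Z)), add(add(Z, SSSZ), mul(Z, Z))))))))))))
  →45  S(S(S(S(S(S(S(S(S(mul(add(mul(Z, SZ), mul(Z, Z)), add(add(Z, SSSZ), mul(Z, Z))))))))))))
  →46  S(S(S(S(S(S(S(S(S(mul(add(Z, mul(Z, Z)), add(add(Z, SSSZ), mul(Z, Z))))))))))))
  →47  S(S(S(S(S(S(S(S(S(mul(mul(Z, Z), add(add(Z, SSSZ), mul(Z, Z))))))))))))
  →48  S(S(S(S(S(S(S(S(S(mul(Z, add(add(Z, SSSZ), mul(Z, Z))))))))))))
  →49  S^9(Z)

Term B:
  start: add(add(SSSZ, SSZ), SZ)
  →1  add(S(add(SSZ, SSZ)), SZ)
  →2  S(add(add(SSZ, SSZ), SZ))
  →3  S(add(S(add(SZ, SSZ)), SZ))
  →4  S(S(add(add(SZ, SSZ), SZ)))
  →5  S(S(add(S(add(Z, SSZ)), SZ)))
  →6  S(S(S(add(add(Z, SSZ), SZ))))
  →7  S(S(S(add(SSZ, SZ))))
  →8  S(S(S(S(add(SZ, SZ)))))
  →9  S(S(S(S(S(add(Z, SZ))))))
  →10  S^6(Z)

Answer: DIFFERENT — A ⇓ S^9(Z), B ⇓ S^6(Z)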